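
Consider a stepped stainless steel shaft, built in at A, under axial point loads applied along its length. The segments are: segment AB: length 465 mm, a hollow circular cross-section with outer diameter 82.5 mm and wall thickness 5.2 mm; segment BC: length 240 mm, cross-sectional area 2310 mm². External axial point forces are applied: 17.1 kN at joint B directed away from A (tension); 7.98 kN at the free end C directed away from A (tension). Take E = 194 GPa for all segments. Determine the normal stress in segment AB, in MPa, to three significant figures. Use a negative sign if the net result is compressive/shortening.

Internal axial forces (sectioning from the free end, tension +): N_BC = 7.98 kN, N_AB = 25.08 kN.
A_AB = 1263 mm².
σ_AB = N_AB/A_AB = 25080/1263 = 19.86 MPa.

19.9 MPa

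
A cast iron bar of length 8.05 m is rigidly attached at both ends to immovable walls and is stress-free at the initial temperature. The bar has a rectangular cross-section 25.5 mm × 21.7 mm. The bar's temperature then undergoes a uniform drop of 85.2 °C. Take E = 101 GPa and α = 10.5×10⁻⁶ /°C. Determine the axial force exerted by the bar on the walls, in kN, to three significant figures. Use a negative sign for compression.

50.0 kN

Free thermal expansion αLΔT = 10.5e-6 · 8050 · -85.2 = -7.202 mm.
The walls impose strain ε = −(-7.202)/8050 = 8.9460e-04; σ = Eε = 101000 · 8.9460e-04 = 90.35 MPa.
Wall reaction R = σ·A = 90.35·553.4 = 50000 N = 50 kN.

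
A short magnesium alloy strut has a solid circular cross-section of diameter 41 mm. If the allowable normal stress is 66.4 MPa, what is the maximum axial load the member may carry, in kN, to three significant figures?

87.7 kN

A = 1320 mm².
P_max = σ_allow · A = 66.4 · 1320 = 87660 N = 87.66 kN.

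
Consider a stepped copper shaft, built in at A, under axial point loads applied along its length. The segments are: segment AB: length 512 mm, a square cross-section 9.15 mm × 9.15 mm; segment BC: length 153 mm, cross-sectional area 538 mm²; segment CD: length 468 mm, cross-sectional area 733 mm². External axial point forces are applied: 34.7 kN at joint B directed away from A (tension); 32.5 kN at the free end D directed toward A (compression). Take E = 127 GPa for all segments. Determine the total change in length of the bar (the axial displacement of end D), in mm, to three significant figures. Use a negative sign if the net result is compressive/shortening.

-0.130 mm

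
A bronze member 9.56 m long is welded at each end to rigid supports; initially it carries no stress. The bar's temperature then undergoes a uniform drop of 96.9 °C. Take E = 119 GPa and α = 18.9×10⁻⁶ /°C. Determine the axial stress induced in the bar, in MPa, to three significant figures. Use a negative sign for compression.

218 MPa

Free thermal expansion αLΔT = 18.9e-6 · 9560 · -96.9 = -17.51 mm.
The walls impose strain ε = −(-17.51)/9560 = 1.8314e-03; σ = Eε = 119000 · 1.8314e-03 = 217.9 MPa.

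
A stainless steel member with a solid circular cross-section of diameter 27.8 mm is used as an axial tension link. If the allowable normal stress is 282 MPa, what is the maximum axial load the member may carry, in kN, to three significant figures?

A = 607 mm².
P_max = σ_allow · A = 282 · 607 = 171200 N = 171.2 kN.

171 kN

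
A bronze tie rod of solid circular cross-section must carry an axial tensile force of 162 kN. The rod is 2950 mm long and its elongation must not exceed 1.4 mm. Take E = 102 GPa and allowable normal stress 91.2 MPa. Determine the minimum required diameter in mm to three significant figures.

65.3 mm

Required area A ≥ P/σ_allow = 162000/91.2 = 1776 mm².
For a solid circular section, d ≥ √(4A/π) = 47.56 mm.
Elongation limit: A ≥ PL/(Eδ_allow) = 162000·2950/(102000·1.4) = 3347 mm² ⇒ d ≥ 65.28 mm.
The elongation limit governs.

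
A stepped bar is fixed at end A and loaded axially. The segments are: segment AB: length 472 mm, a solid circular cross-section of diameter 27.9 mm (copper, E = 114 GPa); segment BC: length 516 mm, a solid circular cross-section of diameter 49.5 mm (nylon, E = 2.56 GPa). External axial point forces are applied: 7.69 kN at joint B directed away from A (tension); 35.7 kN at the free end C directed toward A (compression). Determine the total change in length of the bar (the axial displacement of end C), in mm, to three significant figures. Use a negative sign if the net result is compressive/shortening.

Internal axial forces (sectioning from the free end, tension +): N_BC = -35.7 kN, N_AB = -28.01 kN.
A_AB = 611.4 mm².
A_BC = 1924 mm².
δ_AB = -28010·472/(611.4·114000) = -0.1897 mm
δ_BC = -35700·516/(1924·2560) = -3.739 mm
δ = Σδ_i = -3.929 mm.

-3.93 mm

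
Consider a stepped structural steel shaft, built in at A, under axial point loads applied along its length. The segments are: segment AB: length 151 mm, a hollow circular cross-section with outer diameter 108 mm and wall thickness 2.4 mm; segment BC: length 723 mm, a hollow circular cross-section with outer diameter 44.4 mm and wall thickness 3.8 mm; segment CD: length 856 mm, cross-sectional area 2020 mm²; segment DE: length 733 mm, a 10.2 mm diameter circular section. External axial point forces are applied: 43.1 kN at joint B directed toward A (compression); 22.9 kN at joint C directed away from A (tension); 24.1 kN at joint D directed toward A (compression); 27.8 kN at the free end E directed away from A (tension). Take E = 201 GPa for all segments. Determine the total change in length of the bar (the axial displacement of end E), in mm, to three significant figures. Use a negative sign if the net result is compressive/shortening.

1.43 mm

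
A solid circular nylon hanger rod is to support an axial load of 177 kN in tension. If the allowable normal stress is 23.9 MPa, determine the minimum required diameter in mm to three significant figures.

97.1 mm

Required area A ≥ P/σ_allow = 177000/23.9 = 7406 mm².
For a solid circular section, d ≥ √(4A/π) = 97.11 mm.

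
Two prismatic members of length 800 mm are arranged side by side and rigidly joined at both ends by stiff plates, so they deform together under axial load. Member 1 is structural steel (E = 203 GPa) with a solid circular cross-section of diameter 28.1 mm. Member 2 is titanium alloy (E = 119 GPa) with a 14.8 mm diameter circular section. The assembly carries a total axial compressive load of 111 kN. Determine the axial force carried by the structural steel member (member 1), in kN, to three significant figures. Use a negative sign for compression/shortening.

-95.5 kN

A_1 = 620.2 mm².
A_2 = 172 mm².
Equal strain + equilibrium ⇒ each member carries load in proportion to AE: A₁E₁ = 125900000 N, A₂E₂ = 20470000 N, ΣAE = 146400000 N.
F₁ = P·A₁E₁/ΣAE = -111000·125900000/146400000 = -95470 N.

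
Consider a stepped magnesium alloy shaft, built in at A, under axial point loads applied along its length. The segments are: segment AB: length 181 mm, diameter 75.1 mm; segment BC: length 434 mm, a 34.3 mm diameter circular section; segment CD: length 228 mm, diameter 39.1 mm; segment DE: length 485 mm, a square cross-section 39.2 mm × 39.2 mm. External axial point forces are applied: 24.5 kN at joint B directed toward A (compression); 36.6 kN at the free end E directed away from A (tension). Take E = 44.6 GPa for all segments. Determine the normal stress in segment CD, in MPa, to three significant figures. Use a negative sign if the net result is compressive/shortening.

Internal axial forces (sectioning from the free end, tension +): N_DE = 36.6 kN, N_CD = 36.6 kN, N_BC = 36.6 kN, N_AB = 12.1 kN.
A_CD = 1201 mm².
σ_CD = N_CD/A_CD = 36600/1201 = 30.48 MPa.

30.5 MPa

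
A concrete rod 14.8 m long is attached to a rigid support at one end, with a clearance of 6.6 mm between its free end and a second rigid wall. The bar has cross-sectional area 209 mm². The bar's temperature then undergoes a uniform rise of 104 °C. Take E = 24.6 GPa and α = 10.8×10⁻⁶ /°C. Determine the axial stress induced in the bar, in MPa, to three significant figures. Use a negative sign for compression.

-16.7 MPa

Free thermal expansion αLΔT = 10.8e-6 · 14800 · 104 = 16.62 mm.
The walls engage after the gap closes; constrained expansion = 16.62 − 6.6 = 10.02 mm.
The walls impose strain ε = −(10.02)/14800 = -6.7725e-04; σ = Eε = 24600 · -6.7725e-04 = -16.66 MPa.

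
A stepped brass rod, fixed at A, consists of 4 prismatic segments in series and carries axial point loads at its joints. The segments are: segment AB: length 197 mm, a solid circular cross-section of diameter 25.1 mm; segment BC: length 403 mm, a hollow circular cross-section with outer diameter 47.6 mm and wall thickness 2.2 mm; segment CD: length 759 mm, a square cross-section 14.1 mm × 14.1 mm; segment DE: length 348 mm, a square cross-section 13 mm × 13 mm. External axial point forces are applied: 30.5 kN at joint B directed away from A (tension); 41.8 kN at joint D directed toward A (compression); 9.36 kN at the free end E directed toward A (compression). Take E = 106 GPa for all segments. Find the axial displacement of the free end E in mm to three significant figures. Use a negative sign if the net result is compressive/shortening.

Internal axial forces (sectioning from the free end, tension +): N_DE = -9.36 kN, N_CD = -51.16 kN, N_BC = -51.16 kN, N_AB = -20.66 kN.
A_AB = 494.8 mm².
A_BC = 313.8 mm².
A_CD = 198.8 mm².
A_DE = 169 mm².
δ_AB = -20660·197/(494.8·106000) = -0.0776 mm
δ_BC = -51160·403/(313.8·106000) = -0.6199 mm
δ_CD = -51160·759/(198.8·106000) = -1.843 mm
δ_DE = -9360·348/(169·106000) = -0.1818 mm
δ = Σδ_i = -2.722 mm.

-2.72 mm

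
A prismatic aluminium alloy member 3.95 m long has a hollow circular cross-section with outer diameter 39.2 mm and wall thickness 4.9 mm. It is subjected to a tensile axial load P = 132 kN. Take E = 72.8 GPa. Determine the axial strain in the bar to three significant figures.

0.00343

A = 528 mm².
σ = N/A = 250 MPa; ε = σ/E = 250/72800 = 3.434e-03.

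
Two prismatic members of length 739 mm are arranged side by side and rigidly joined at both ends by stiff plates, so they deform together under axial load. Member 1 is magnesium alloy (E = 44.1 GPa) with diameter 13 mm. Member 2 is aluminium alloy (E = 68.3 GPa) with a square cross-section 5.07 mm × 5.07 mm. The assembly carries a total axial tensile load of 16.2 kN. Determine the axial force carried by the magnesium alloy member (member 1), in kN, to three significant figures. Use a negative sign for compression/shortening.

A_1 = 132.7 mm².
A_2 = 25.7 mm².
Equal strain + equilibrium ⇒ each member carries load in proportion to AE: A₁E₁ = 5853000 N, A₂E₂ = 1756000 N, ΣAE = 7609000 N.
F₁ = P·A₁E₁/ΣAE = 16200·5853000/7609000 = 12460 N.

12.5 kN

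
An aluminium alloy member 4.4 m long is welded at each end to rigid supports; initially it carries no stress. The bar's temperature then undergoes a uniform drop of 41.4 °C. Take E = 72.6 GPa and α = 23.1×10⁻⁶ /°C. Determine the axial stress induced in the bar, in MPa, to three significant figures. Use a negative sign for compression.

69.4 MPa

Free thermal expansion αLΔT = 23.1e-6 · 4400 · -41.4 = -4.208 mm.
The walls impose strain ε = −(-4.208)/4400 = 9.5634e-04; σ = Eε = 72600 · 9.5634e-04 = 69.43 MPa.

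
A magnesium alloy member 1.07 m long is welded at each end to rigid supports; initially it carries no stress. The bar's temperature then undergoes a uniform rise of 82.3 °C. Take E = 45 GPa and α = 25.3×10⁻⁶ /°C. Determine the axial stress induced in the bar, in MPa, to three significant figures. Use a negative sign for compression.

-93.7 MPa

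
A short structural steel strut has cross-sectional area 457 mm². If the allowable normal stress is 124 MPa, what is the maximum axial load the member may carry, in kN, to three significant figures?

P_max = σ_allow · A = 124 · 457 = 56670 N = 56.67 kN.

56.7 kN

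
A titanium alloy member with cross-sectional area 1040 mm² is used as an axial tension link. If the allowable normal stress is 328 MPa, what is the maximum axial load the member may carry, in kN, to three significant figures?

P_max = σ_allow · A = 328 · 1040 = 341100 N = 341.1 kN.

341 kN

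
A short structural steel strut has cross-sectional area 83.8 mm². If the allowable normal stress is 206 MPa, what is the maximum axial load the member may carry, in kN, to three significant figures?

P_max = σ_allow · A = 206 · 83.8 = 17260 N = 17.26 kN.

17.3 kN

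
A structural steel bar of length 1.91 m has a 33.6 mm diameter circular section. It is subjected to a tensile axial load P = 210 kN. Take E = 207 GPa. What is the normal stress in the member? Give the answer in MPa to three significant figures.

A = 886.7 mm².
σ = N/A = 210000/886.7 = 236.8 MPa.

237 MPa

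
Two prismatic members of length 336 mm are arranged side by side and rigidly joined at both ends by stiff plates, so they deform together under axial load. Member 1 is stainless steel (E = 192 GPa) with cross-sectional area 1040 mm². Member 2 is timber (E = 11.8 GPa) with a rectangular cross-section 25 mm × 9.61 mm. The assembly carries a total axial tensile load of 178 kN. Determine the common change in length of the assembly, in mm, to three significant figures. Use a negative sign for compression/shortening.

0.295 mm

A_2 = 240.2 mm².
Equal strain + equilibrium ⇒ each member carries load in proportion to AE: A₁E₁ = 199700000 N, A₂E₂ = 2835000 N, ΣAE = 202500000 N.
δ = PL/ΣAE = 178000·336/202500000 = 0.2953 mm.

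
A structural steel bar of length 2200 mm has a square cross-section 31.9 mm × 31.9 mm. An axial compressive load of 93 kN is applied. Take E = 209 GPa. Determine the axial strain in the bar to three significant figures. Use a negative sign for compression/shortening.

-4.37e-04

A = 1018 mm².
σ = N/A = -91.39 MPa; ε = σ/E = -91.39/209000 = -4.373e-04.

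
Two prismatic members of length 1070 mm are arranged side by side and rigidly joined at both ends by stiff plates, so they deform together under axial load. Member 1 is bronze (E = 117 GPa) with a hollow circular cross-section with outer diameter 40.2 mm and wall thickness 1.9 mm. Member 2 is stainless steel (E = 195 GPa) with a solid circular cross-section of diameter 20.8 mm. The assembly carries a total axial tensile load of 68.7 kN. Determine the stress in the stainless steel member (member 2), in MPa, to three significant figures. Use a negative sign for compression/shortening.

A_1 = 228.6 mm².
A_2 = 339.8 mm².
Equal strain + equilibrium ⇒ each member carries load in proportion to AE: A₁E₁ = 26750000 N, A₂E₂ = 66260000 N, ΣAE = 93010000 N.
σ₂ = P·E₂/ΣAE = 68700·195000/93010000 = 144 MPa.

144 MPa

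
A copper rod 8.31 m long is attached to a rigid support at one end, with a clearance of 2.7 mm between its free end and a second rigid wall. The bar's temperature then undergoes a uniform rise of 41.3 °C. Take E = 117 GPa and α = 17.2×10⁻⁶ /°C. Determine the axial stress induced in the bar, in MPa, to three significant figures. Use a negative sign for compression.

-45.1 MPa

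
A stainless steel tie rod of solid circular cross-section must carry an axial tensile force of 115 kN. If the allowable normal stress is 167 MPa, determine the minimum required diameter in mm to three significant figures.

29.6 mm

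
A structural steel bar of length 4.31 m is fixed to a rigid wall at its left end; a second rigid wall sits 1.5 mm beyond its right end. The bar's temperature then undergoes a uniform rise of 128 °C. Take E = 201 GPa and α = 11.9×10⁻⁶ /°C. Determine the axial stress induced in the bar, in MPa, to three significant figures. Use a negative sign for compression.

-236 MPa

Free thermal expansion αLΔT = 11.9e-6 · 4310 · 128 = 6.565 mm.
The walls engage after the gap closes; constrained expansion = 6.565 − 1.5 = 5.065 mm.
The walls impose strain ε = −(5.065)/4310 = -1.1752e-03; σ = Eε = 201000 · -1.1752e-03 = -236.2 MPa.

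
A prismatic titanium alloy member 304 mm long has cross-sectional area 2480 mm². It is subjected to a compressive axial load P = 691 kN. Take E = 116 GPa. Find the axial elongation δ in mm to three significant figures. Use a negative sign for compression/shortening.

-0.730 mm

δ_mech = NL/(AE) = -691000·304/(2480·116000) = -0.7302 mm.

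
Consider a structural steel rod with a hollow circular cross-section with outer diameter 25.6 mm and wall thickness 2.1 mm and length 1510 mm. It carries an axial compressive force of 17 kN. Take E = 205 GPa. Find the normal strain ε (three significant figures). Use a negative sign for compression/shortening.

A = 155 mm².
σ = N/A = -109.7 MPa; ε = σ/E = -109.7/205000 = -5.349e-04.

-5.35e-04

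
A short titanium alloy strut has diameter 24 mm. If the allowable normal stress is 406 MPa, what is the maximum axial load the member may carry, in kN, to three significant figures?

184 kN

A = 452.4 mm².
P_max = σ_allow · A = 406 · 452.4 = 183700 N = 183.7 kN.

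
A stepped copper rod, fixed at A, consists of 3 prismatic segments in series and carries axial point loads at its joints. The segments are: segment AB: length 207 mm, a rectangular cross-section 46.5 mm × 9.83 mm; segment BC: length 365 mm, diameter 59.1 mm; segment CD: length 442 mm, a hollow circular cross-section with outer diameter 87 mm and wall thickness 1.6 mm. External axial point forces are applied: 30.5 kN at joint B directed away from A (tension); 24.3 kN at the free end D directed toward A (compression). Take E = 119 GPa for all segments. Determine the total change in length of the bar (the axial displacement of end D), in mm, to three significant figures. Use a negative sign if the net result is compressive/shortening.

-0.214 mm

Internal axial forces (sectioning from the free end, tension +): N_CD = -24.3 kN, N_BC = -24.3 kN, N_AB = 6.2 kN.
A_AB = 457.1 mm².
A_BC = 2743 mm².
A_CD = 429.3 mm².
δ_AB = 6200·207/(457.1·119000) = 0.02359 mm
δ_BC = -24300·365/(2743·119000) = -0.02717 mm
δ_CD = -24300·442/(429.3·119000) = -0.2103 mm
δ = Σδ_i = -0.2138 mm.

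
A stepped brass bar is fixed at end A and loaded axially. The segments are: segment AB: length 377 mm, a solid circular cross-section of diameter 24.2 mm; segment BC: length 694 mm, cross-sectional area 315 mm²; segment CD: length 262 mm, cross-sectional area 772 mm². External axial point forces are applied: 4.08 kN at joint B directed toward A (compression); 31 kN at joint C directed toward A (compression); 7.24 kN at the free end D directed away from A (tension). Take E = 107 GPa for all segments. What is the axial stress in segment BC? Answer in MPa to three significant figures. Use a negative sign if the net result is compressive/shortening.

Internal axial forces (sectioning from the free end, tension +): N_CD = 7.24 kN, N_BC = -23.76 kN, N_AB = -27.84 kN.
σ_BC = N_BC/A_BC = -23760/315 = -75.43 MPa.

-75.4 MPa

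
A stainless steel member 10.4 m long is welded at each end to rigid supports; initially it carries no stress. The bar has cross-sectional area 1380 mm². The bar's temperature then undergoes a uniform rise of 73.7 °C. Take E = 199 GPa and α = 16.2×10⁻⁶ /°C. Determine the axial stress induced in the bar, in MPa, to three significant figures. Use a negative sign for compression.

-238 MPa

Free thermal expansion αLΔT = 16.2e-6 · 10400 · 73.7 = 12.42 mm.
The walls impose strain ε = −(12.42)/10400 = -1.1939e-03; σ = Eε = 199000 · -1.1939e-03 = -237.6 MPa.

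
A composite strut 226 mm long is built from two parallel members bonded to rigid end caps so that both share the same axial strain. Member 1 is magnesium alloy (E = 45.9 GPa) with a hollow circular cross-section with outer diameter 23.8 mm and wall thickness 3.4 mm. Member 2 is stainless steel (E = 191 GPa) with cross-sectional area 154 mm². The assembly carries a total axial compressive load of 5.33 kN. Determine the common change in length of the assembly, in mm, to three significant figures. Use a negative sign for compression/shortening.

-0.0306 mm

A_1 = 217.9 mm².
Equal strain + equilibrium ⇒ each member carries load in proportion to AE: A₁E₁ = 10000000 N, A₂E₂ = 29410000 N, ΣAE = 39420000 N.
δ = PL/ΣAE = -5330·226/39420000 = -0.03056 mm.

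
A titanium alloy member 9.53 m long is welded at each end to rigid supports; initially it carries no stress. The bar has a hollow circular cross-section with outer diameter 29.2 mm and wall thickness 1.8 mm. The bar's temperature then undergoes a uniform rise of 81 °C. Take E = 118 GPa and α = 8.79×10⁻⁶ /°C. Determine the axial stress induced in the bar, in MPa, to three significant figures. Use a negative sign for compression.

-84.0 MPa

Free thermal expansion αLΔT = 8.79e-6 · 9530 · 81 = 6.785 mm.
The walls impose strain ε = −(6.785)/9530 = -7.1199e-04; σ = Eε = 118000 · -7.1199e-04 = -84.01 MPa.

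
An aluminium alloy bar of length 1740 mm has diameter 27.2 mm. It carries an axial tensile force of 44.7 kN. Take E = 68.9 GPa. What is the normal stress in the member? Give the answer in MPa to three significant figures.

A = 581.1 mm².
σ = N/A = 44700/581.1 = 76.93 MPa.

76.9 MPa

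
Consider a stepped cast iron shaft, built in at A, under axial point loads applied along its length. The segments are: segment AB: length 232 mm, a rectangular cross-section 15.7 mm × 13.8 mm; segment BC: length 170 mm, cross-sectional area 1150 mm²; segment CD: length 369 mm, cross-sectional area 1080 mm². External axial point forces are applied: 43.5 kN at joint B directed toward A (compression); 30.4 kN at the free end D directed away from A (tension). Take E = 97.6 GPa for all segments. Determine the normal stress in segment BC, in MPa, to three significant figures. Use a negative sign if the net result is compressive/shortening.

Internal axial forces (sectioning from the free end, tension +): N_CD = 30.4 kN, N_BC = 30.4 kN, N_AB = -13.1 kN.
σ_BC = N_BC/A_BC = 30400/1150 = 26.43 MPa.

26.4 MPa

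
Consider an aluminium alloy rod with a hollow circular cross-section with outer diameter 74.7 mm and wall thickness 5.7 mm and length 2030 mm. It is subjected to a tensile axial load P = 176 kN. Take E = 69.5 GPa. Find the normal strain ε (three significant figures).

A = 1236 mm².
σ = N/A = 142.4 MPa; ε = σ/E = 142.4/69500 = 2.050e-03.

0.00205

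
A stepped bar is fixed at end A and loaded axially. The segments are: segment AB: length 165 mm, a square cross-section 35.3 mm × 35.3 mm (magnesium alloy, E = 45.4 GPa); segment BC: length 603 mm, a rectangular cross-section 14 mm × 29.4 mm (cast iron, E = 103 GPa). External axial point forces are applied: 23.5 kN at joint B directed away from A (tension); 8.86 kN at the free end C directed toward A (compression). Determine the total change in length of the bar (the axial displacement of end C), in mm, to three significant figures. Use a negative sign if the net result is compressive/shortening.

-0.0833 mm

Internal axial forces (sectioning from the free end, tension +): N_BC = -8.86 kN, N_AB = 14.64 kN.
A_AB = 1246 mm².
A_BC = 411.6 mm².
δ_AB = 14640·165/(1246·45400) = 0.0427 mm
δ_BC = -8860·603/(411.6·103000) = -0.126 mm
δ = Σδ_i = -0.08332 mm.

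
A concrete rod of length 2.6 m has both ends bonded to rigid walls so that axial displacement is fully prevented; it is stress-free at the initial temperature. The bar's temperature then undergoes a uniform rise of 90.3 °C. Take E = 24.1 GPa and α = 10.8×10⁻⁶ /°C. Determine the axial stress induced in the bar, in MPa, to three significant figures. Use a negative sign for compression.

-23.5 MPa

Free thermal expansion αLΔT = 10.8e-6 · 2600 · 90.3 = 2.536 mm.
The walls impose strain ε = −(2.536)/2600 = -9.7524e-04; σ = Eε = 24100 · -9.7524e-04 = -23.5 MPa.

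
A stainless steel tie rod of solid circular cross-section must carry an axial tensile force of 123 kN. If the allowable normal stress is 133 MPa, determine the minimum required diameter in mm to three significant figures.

34.3 mm

Required area A ≥ P/σ_allow = 123000/133 = 924.8 mm².
For a solid circular section, d ≥ √(4A/π) = 34.31 mm.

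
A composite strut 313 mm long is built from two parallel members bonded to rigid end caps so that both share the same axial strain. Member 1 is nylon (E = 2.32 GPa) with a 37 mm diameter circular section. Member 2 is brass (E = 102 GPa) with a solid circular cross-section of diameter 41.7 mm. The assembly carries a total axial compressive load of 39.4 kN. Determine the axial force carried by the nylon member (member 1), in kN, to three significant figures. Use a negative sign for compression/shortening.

A_1 = 1075 mm².
A_2 = 1366 mm².
Equal strain + equilibrium ⇒ each member carries load in proportion to AE: A₁E₁ = 2494000 N, A₂E₂ = 139300000 N, ΣAE = 141800000 N.
F₁ = P·A₁E₁/ΣAE = -39400·2494000/141800000 = -693.1 N.

-0.693 kN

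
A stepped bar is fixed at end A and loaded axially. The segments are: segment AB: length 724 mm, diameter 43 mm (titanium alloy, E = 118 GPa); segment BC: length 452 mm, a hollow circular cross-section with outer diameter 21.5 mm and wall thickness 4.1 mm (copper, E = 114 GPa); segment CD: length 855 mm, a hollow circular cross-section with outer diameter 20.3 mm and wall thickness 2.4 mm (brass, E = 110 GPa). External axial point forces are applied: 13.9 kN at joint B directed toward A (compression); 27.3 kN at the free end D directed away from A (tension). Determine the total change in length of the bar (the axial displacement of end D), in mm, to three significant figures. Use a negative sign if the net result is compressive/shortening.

Internal axial forces (sectioning from the free end, tension +): N_CD = 27.3 kN, N_BC = 27.3 kN, N_AB = 13.4 kN.
A_AB = 1452 mm².
A_BC = 224.1 mm².
A_CD = 135 mm².
δ_AB = 13400·724/(1452·118000) = 0.05662 mm
δ_BC = 27300·452/(224.1·114000) = 0.483 mm
δ_CD = 27300·855/(135·110000) = 1.572 mm
δ = Σδ_i = 2.112 mm.

2.11 mm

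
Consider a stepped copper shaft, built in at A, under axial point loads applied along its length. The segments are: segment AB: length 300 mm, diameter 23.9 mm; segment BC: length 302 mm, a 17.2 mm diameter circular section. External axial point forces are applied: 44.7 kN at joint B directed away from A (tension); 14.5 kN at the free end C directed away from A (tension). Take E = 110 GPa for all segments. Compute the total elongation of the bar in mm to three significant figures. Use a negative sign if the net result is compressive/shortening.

0.531 mm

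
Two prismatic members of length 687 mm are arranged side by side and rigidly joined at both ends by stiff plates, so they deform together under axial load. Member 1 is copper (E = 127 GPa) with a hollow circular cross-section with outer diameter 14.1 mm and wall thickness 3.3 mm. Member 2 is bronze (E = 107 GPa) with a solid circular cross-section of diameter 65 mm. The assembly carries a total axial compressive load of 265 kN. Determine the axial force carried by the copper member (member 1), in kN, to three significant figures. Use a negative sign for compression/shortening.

A_1 = 112 mm².
A_2 = 3318 mm².
Equal strain + equilibrium ⇒ each member carries load in proportion to AE: A₁E₁ = 14220000 N, A₂E₂ = 355100000 N, ΣAE = 369300000 N.
F₁ = P·A₁E₁/ΣAE = -265000·14220000/369300000 = -10200 N.

-10.2 kN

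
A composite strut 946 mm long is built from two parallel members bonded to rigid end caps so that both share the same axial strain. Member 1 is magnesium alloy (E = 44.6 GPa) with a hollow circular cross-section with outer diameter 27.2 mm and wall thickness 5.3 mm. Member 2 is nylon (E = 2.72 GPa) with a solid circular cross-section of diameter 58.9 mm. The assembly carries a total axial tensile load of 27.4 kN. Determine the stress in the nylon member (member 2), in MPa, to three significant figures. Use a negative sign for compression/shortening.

3.15 MPa

A_1 = 364.6 mm².
A_2 = 2725 mm².
Equal strain + equilibrium ⇒ each member carries load in proportion to AE: A₁E₁ = 16260000 N, A₂E₂ = 7411000 N, ΣAE = 23670000 N.
σ₂ = P·E₂/ΣAE = 27400·2720/23670000 = 3.148 MPa.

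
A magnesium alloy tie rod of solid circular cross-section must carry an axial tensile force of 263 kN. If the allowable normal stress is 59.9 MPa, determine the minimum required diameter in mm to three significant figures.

74.8 mm

Required area A ≥ P/σ_allow = 263000/59.9 = 4391 mm².
For a solid circular section, d ≥ √(4A/π) = 74.77 mm.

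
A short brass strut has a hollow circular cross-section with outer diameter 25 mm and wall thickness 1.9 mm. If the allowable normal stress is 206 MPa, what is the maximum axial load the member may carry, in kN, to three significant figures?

28.4 kN

A = 137.9 mm².
P_max = σ_allow · A = 206 · 137.9 = 28400 N = 28.4 kN.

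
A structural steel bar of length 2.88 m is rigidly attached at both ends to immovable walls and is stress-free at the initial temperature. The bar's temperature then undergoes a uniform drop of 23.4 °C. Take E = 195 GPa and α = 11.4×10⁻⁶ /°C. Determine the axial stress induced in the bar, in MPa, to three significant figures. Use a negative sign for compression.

52.0 MPa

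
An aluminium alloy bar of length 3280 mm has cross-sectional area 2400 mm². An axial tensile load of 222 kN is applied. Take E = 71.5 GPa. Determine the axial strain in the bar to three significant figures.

σ = N/A = 92.5 MPa; ε = σ/E = 92.5/71500 = 1.294e-03.

0.00129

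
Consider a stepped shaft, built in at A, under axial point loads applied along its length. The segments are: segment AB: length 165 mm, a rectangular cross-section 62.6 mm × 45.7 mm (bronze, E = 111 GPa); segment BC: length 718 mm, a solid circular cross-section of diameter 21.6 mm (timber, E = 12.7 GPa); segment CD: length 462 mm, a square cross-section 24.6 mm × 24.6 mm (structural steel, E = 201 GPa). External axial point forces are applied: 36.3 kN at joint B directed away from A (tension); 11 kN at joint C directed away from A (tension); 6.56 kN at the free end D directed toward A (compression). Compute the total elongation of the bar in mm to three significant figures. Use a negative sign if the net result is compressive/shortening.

Internal axial forces (sectioning from the free end, tension +): N_CD = -6.56 kN, N_BC = 4.44 kN, N_AB = 40.74 kN.
A_AB = 2861 mm².
A_BC = 366.4 mm².
A_CD = 605.2 mm².
δ_AB = 40740·165/(2861·111000) = 0.02117 mm
δ_BC = 4440·718/(366.4·12700) = 0.685 mm
δ_CD = -6560·462/(605.2·201000) = -0.02492 mm
δ = Σδ_i = 0.6813 mm.

0.681 mm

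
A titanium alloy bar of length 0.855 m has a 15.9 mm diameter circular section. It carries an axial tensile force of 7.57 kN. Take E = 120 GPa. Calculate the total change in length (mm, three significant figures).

0.272 mm

A = 198.6 mm².
δ_mech = NL/(AE) = 7570·855/(198.6·120000) = 0.2716 mm.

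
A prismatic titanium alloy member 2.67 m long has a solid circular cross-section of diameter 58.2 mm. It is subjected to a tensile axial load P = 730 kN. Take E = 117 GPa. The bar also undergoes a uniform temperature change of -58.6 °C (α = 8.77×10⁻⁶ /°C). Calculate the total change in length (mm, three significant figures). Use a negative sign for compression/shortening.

4.89 mm

A = 2660 mm².
δ_mech = NL/(AE) = 730000·2670/(2660·117000) = 6.262 mm.
δ_thermal = αLΔT = 8.77e-6·2670·-58.6 = -1.372 mm.
δ = δ_mech + δ_thermal = 4.89 mm.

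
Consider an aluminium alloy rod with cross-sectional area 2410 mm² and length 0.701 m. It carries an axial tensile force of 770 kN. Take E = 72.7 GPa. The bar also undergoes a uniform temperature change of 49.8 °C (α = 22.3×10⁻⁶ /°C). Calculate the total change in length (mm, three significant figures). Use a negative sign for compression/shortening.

δ_mech = NL/(AE) = 770000·701/(2410·72700) = 3.081 mm.
δ_thermal = αLΔT = 22.3e-6·701·49.8 = 0.7785 mm.
δ = δ_mech + δ_thermal = 3.859 mm.

3.86 mm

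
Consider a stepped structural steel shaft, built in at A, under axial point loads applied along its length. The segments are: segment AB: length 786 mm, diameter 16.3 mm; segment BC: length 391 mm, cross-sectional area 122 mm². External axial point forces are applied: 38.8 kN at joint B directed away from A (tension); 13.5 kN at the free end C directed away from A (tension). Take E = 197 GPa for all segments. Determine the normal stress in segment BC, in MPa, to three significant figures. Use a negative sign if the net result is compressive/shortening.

Internal axial forces (sectioning from the free end, tension +): N_BC = 13.5 kN, N_AB = 52.3 kN.
σ_BC = N_BC/A_BC = 13500/122 = 110.7 MPa.

111 MPa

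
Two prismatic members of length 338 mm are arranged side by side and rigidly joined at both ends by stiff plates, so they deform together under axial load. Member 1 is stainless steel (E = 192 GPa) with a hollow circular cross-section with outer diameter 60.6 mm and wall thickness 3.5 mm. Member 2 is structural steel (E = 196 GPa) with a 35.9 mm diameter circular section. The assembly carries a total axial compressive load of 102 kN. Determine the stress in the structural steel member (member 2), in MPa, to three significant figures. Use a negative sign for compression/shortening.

-62.7 MPa

A_1 = 627.8 mm².
A_2 = 1012 mm².
Equal strain + equilibrium ⇒ each member carries load in proportion to AE: A₁E₁ = 120500000 N, A₂E₂ = 198400000 N, ΣAE = 318900000 N.
σ₂ = P·E₂/ΣAE = -102000·196000/318900000 = -62.68 MPa.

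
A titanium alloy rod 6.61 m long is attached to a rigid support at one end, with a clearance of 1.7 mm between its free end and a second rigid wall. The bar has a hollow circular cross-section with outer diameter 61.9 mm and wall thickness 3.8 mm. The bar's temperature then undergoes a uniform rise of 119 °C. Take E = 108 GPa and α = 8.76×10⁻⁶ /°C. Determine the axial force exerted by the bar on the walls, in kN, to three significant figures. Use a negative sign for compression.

-58.8 kN

Free thermal expansion αLΔT = 8.76e-6 · 6610 · 119 = 6.891 mm.
The walls engage after the gap closes; constrained expansion = 6.891 − 1.7 = 5.191 mm.
The walls impose strain ε = −(5.191)/6610 = -7.8525e-04; σ = Eε = 108000 · -7.8525e-04 = -84.81 MPa.
Wall reaction R = σ·A = -84.81·693.6 = -58820 N = -58.82 kN.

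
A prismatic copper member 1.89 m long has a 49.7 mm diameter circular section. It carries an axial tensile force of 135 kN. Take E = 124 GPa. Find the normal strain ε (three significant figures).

A = 1940 mm².
σ = N/A = 69.59 MPa; ε = σ/E = 69.59/124000 = 5.612e-04.

5.61e-04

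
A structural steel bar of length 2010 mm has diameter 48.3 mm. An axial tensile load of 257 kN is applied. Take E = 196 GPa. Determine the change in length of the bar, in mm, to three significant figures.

A = 1832 mm².
δ_mech = NL/(AE) = 257000·2010/(1832·196000) = 1.438 mm.

1.44 mm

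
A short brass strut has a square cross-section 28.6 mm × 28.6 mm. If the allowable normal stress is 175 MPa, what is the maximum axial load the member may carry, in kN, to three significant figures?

143 kN

A = 818 mm².
P_max = σ_allow · A = 175 · 818 = 143100 N = 143.1 kN.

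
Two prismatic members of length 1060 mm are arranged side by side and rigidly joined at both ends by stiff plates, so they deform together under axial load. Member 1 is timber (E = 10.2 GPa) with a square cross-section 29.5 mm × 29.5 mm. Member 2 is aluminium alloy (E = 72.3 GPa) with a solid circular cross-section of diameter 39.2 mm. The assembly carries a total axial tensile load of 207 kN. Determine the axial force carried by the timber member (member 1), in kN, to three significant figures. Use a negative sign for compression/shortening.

A_1 = 870.2 mm².
A_2 = 1207 mm².
Equal strain + equilibrium ⇒ each member carries load in proportion to AE: A₁E₁ = 8877000 N, A₂E₂ = 87260000 N, ΣAE = 96130000 N.
F₁ = P·A₁E₁/ΣAE = 207000·8877000/96130000 = 19110 N.

19.1 kN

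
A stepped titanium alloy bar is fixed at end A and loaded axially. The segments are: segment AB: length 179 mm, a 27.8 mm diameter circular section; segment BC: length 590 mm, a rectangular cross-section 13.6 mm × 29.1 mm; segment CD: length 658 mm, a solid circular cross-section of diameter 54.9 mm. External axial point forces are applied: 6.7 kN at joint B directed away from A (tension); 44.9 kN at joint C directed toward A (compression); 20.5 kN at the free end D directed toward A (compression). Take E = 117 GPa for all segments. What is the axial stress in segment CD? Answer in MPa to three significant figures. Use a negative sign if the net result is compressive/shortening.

Internal axial forces (sectioning from the free end, tension +): N_CD = -20.5 kN, N_BC = -65.4 kN, N_AB = -58.7 kN.
A_CD = 2367 mm².
σ_CD = N_CD/A_CD = -20500/2367 = -8.66 MPa.

-8.66 MPa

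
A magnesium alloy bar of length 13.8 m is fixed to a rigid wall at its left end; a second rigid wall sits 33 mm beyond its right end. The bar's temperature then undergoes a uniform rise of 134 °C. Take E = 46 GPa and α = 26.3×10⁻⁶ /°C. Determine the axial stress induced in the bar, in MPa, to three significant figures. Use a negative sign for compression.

-52.1 MPa

Free thermal expansion αLΔT = 26.3e-6 · 13800 · 134 = 48.63 mm.
The walls engage after the gap closes; constrained expansion = 48.63 − 33 = 15.63 mm.
The walls impose strain ε = −(15.63)/13800 = -1.1329e-03; σ = Eε = 46000 · -1.1329e-03 = -52.11 MPa.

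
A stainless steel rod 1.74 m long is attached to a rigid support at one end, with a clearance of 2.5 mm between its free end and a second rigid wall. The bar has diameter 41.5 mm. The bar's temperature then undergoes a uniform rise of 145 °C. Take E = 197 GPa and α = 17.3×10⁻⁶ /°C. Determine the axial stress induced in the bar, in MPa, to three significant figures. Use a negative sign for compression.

Free thermal expansion αLΔT = 17.3e-6 · 1740 · 145 = 4.365 mm.
The walls engage after the gap closes; constrained expansion = 4.365 − 2.5 = 1.865 mm.
The walls impose strain ε = −(1.865)/1740 = -1.0717e-03; σ = Eε = 197000 · -1.0717e-03 = -211.1 MPa.

-211 MPa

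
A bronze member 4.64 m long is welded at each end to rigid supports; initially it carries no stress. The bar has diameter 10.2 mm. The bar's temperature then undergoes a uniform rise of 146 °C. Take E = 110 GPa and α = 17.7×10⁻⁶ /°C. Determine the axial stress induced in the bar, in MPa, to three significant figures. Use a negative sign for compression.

-284 MPa

Free thermal expansion αLΔT = 17.7e-6 · 4640 · 146 = 11.99 mm.
The walls impose strain ε = −(11.99)/4640 = -2.5842e-03; σ = Eε = 110000 · -2.5842e-03 = -284.3 MPa.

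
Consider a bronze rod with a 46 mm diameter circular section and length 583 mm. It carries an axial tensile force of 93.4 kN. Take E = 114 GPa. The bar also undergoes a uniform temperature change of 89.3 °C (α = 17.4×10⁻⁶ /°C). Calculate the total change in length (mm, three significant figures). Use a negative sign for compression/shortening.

1.19 mm

A = 1662 mm².
δ_mech = NL/(AE) = 93400·583/(1662·114000) = 0.2874 mm.
δ_thermal = αLΔT = 17.4e-6·583·89.3 = 0.9059 mm.
δ = δ_mech + δ_thermal = 1.193 mm.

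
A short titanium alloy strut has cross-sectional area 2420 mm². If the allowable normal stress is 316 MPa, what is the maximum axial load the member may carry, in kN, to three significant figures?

765 kN

P_max = σ_allow · A = 316 · 2420 = 764700 N = 764.7 kN.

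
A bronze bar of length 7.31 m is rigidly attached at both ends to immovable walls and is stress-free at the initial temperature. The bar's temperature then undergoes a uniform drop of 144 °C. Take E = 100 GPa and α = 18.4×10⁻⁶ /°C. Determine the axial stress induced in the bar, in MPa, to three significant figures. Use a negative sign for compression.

265 MPa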